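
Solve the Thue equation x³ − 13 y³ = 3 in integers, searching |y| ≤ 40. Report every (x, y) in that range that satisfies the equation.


The equation is x³ - 13y³ = 3. For fixed y, x³ = 13·y³ + 3, so a solution requires the RHS to be a perfect cube.
Strategy: iterate y from -40 to 40, compute RHS = 13·y³ + 3, and check whether it is a (positive or negative) perfect cube.
Check small values of y:
  y = 0: RHS = 3 is not a perfect cube.
  y = 1: RHS = 16 is not a perfect cube.
  y = -1: RHS = -10 is not a perfect cube.
  y = 2: RHS = 107 is not a perfect cube.
  y = -2: RHS = -101 is not a perfect cube.
  y = 3: RHS = 354 is not a perfect cube.
  y = -3: RHS = -348 is not a perfect cube.
Continuing the search up to |y| = 40 finds no solutions either.
No (x, y) in the scanned range satisfies the equation.

No integer solutions with |y| ≤ 40.


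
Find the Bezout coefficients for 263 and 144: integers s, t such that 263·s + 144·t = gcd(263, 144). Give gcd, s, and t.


Euclidean algorithm on (263, 144) — divide until remainder is 0:
  263 = 1 · 144 + 119
  144 = 1 · 119 + 25
  119 = 4 · 25 + 19
  25 = 1 · 19 + 6
  19 = 3 · 6 + 1
  6 = 6 · 1 + 0
gcd(263, 144) = 1.
Track Bezout coefficients alongside the remainders: start with r₀ = 263 = a·1 + b·0 (s = 1, t = 0) and r₁ = 144 = a·0 + b·1 (s = 0, t = 1); each new remainder r_{k+1} = r_{k-1} − q_k·r_k inherits s_{k+1} = s_{k-1} − q_k·s_k, t_{k+1} = t_{k-1} − q_k·t_k, so r_k = a·s_k + b·t_k at every step:
  q = 1: r = 119, s = 1 − 1·0 = 1, t = 0 − 1·1 = -1  (check: 263·1 + 144·(-1) = 119)
  q = 1: r = 25, s = 0 − 1·1 = -1, t = 1 − 1·(-1) = 2  (check: 263·(-1) + 144·2 = 25)
  q = 4: r = 19, s = 1 − 4·(-1) = 5, t = -1 − 4·2 = -9  (check: 263·5 + 144·(-9) = 19)
  q = 1: r = 6, s = -1 − 1·5 = -6, t = 2 − 1·(-9) = 11  (check: 263·(-6) + 144·11 = 6)
  q = 3: r = 1, s = 5 − 3·(-6) = 23, t = -9 − 3·11 = -42  (check: 263·23 + 144·(-42) = 1)
The row with r = 1 (the gcd) gives the Bezout coefficients s = 23, t = -42.
Result: 263 · (23) + 144 · (-42) = 1.

gcd(263, 144) = 1; s = 23, t = -42 (check: 263·23 + 144·(-42) = 1).


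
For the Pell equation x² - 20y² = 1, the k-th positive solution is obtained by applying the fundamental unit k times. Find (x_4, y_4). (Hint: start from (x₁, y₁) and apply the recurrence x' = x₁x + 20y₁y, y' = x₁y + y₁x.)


Step 1: Find the fundamental solution (x₁, y₁) of x² - 20y² = 1.
  Expand √20 as a continued fraction. a₀ = ⌊√20⌋ = 4; iterate m_{k+1} = d_k·a_k − m_k, d_{k+1} = (20 − m_{k+1}²)/d_k, a_{k+1} = ⌊(a₀ + m_{k+1})/d_{k+1}⌋ (starting m₀ = 0, d₀ = 1), with convergents p_k = a_k·p_{k-1} + p_{k-2}, q_k = a_k·q_{k-1} + q_{k-2} (p₋₁ = 1, q₋₁ = 0):
  k = 0: a₀ = 4; p₀/q₀ = 4/1; p₀² − 20·q₀² = 16 − 20 = -4.
  k = 1: m = 4, d = 4, a = ⌊(4 + 4)/4⌋ = 2; p/q = (2·4 + 1)/(2·1 + 0) = 9/2; p² − 20·q² = 81 − 80 = 1.
  The first convergent with p² − 20·q² = 1 gives the fundamental solution (x₁, y₁) = (9, 2).
Step 2: Apply the recurrence (x_{n+1}, y_{n+1}) = (x₁x_n + 20y₁y_n, x₁y_n + y₁x_n) repeatedly.
  From (x_1, y_1) = (9, 2): x_2 = 9·9 + 20·2·2 = 161; y_2 = 9·2 + 2·9 = 36.
  From (x_2, y_2) = (161, 36): x_3 = 9·161 + 20·2·36 = 2889; y_3 = 9·36 + 2·161 = 646.
  From (x_3, y_3) = (2889, 646): x_4 = 9·2889 + 20·2·646 = 51841; y_4 = 9·646 + 2·2889 = 11592.
Step 3: Verify x_4² - 20·y_4² = 2687489281 - 2687489280 = 1 (should be 1). ✓

(x_1, y_1) = (9, 2); (x_4, y_4) = (51841, 11592).


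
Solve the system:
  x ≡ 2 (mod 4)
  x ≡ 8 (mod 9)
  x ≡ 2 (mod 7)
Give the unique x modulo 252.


Moduli 4, 9, 7 are pairwise coprime; by CRT there is a unique solution modulo M = 4 · 9 · 7 = 252.
Solve pairwise, accumulating the modulus:
  Start with x ≡ 2 (mod 4).
  Combine with x ≡ 8 (mod 9): since gcd(4, 9) = 1, we get a unique residue mod 36.
    Write x = 2 + 4·t and substitute into x ≡ 8 (mod 9): 4·t ≡ 8 − 2 = 6 (mod 9).
    The inverse of 4 mod 9 is 7 (since 4·7 = 28 = 3·9 + 1), so t ≡ 7·6 = 42 ≡ 6 (mod 9).
    Then x = 2 + 4·6 = 26, valid modulo lcm(4, 9) = 36: x ≡ 26 (mod 36).
  Combine with x ≡ 2 (mod 7): since gcd(36, 7) = 1, we get a unique residue mod 252.
    Write x = 26 + 36·t and substitute into x ≡ 2 (mod 7): 36·t ≡ 2 − 26 = -24 (mod 7).
    Reduce coefficients mod 7: 1·t ≡ 4 (mod 7).
    So t ≡ 4 (mod 7).
    Then x = 26 + 36·4 = 170, valid modulo lcm(36, 7) = 252: x ≡ 170 (mod 252).
Verify: 170 mod 4 = 2 ✓, 170 mod 9 = 8 ✓, 170 mod 7 = 2 ✓.

x ≡ 170 (mod 252).


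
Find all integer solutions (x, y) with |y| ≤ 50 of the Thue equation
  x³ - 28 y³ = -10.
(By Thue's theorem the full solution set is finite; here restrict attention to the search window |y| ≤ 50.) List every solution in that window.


The equation is x³ - 28y³ = -10. For fixed y, x³ = 28·y³ − 10, so a solution requires the RHS to be a perfect cube.
Strategy: iterate y from -50 to 50, compute RHS = 28·y³ − 10, and check whether it is a (positive or negative) perfect cube.
Check small values of y:
  y = 0: RHS = -10 is not a perfect cube.
  y = 1: RHS = 18 is not a perfect cube.
  y = -1: RHS = -38 is not a perfect cube.
  y = 2: RHS = 214 is not a perfect cube.
  y = -2: RHS = -234 is not a perfect cube.
  y = 3: RHS = 746 is not a perfect cube.
  y = -3: RHS = -766 is not a perfect cube.
Continuing the search up to |y| = 50 finds no solutions either.
No (x, y) in the scanned range satisfies the equation.

No integer solutions with |y| ≤ 50.


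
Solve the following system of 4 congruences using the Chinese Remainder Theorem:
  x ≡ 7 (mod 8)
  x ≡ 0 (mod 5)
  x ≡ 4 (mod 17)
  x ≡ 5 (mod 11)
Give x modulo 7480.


Product of moduli M = 8 · 5 · 17 · 11 = 7480.
Merge one congruence at a time:
  Start: x ≡ 7 (mod 8).
  Combine with x ≡ 0 (mod 5); new modulus lcm = 40.
    Write x = 7 + 8·t and substitute into x ≡ 0 (mod 5): 8·t ≡ 0 − 7 = -7 (mod 5).
    Reduce coefficients mod 5: 3·t ≡ 3 (mod 5).
    The inverse of 3 mod 5 is 2 (since 3·2 = 6 = 1·5 + 1), so t ≡ 2·3 = 6 ≡ 1 (mod 5).
    Then x = 7 + 8·1 = 15, valid modulo lcm(8, 5) = 40: x ≡ 15 (mod 40).
  Combine with x ≡ 4 (mod 17); new modulus lcm = 680.
    Write x = 15 + 40·t and substitute into x ≡ 4 (mod 17): 40·t ≡ 4 − 15 = -11 (mod 17).
    Reduce coefficients mod 17: 6·t ≡ 6 (mod 17).
    The inverse of 6 mod 17 is 3 (since 6·3 = 18 = 1·17 + 1), so t ≡ 3·6 = 18 ≡ 1 (mod 17).
    Then x = 15 + 40·1 = 55, valid modulo lcm(40, 17) = 680: x ≡ 55 (mod 680).
  Combine with x ≡ 5 (mod 11); new modulus lcm = 7480.
    Write x = 55 + 680·t and substitute into x ≡ 5 (mod 11): 680·t ≡ 5 − 55 = -50 (mod 11).
    Reduce coefficients mod 11: 9·t ≡ 5 (mod 11).
    The inverse of 9 mod 11 is 5 (since 9·5 = 45 = 4·11 + 1), so t ≡ 5·5 = 25 ≡ 3 (mod 11).
    Then x = 55 + 680·3 = 2095, valid modulo lcm(680, 11) = 7480: x ≡ 2095 (mod 7480).
Verify against each original: 2095 mod 8 = 7, 2095 mod 5 = 0, 2095 mod 17 = 4, 2095 mod 11 = 5.

x ≡ 2095 (mod 7480).


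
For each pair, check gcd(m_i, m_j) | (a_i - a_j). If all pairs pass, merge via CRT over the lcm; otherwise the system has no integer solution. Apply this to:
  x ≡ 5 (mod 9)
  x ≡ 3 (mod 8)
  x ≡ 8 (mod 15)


Moduli 9, 8, 15 are not pairwise coprime, so CRT works modulo lcm(m_i) when all pairwise compatibility conditions hold.
Pairwise compatibility: gcd(m_i, m_j) must divide a_i - a_j for every pair.
Merge one congruence at a time:
  Start: x ≡ 5 (mod 9).
  Combine with x ≡ 3 (mod 8): gcd(9, 8) = 1; 3 - 5 = -2, which IS divisible by 1, so compatible.
    Write x = 5 + 9·t and substitute into x ≡ 3 (mod 8): 9·t ≡ 3 − 5 = -2 (mod 8).
    Reduce coefficients mod 8: 1·t ≡ 6 (mod 8).
    So t ≡ 6 (mod 8).
    Then x = 5 + 9·6 = 59, valid modulo lcm(9, 8) = 72: x ≡ 59 (mod 72).
  Combine with x ≡ 8 (mod 15): gcd(72, 15) = 3; 8 - 59 = -51, which IS divisible by 3, so compatible.
    Write x = 59 + 72·t and substitute into x ≡ 8 (mod 15): 72·t ≡ 8 − 59 = -51 (mod 15).
    Divide the congruence (and modulus) by g = 3: 24·t ≡ -17 (mod 5).
    Reduce coefficients mod 5: 4·t ≡ 3 (mod 5).
    The inverse of 4 mod 5 is 4 (since 4·4 = 16 = 3·5 + 1), so t ≡ 4·3 = 12 ≡ 2 (mod 5).
    Then x = 59 + 72·2 = 203, valid modulo lcm(72, 15) = 360: x ≡ 203 (mod 360).
Verify: 203 mod 9 = 5, 203 mod 8 = 3, 203 mod 15 = 8.

x ≡ 203 (mod 360).


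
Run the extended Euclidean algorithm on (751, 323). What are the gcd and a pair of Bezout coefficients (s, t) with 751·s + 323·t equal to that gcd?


Euclidean algorithm on (751, 323) — divide until remainder is 0:
  751 = 2 · 323 + 105
  323 = 3 · 105 + 8
  105 = 13 · 8 + 1
  8 = 8 · 1 + 0
gcd(751, 323) = 1.
Track Bezout coefficients alongside the remainders: start with r₀ = 751 = a·1 + b·0 (s = 1, t = 0) and r₁ = 323 = a·0 + b·1 (s = 0, t = 1); each new remainder r_{k+1} = r_{k-1} − q_k·r_k inherits s_{k+1} = s_{k-1} − q_k·s_k, t_{k+1} = t_{k-1} − q_k·t_k, so r_k = a·s_k + b·t_k at every step:
  q = 2: r = 105, s = 1 − 2·0 = 1, t = 0 − 2·1 = -2  (check: 751·1 + 323·(-2) = 105)
  q = 3: r = 8, s = 0 − 3·1 = -3, t = 1 − 3·(-2) = 7  (check: 751·(-3) + 323·7 = 8)
  q = 13: r = 1, s = 1 − 13·(-3) = 40, t = -2 − 13·7 = -93  (check: 751·40 + 323·(-93) = 1)
The row with r = 1 (the gcd) gives the Bezout coefficients s = 40, t = -93.
Result: 751 · (40) + 323 · (-93) = 1.

gcd(751, 323) = 1; s = 40, t = -93 (check: 751·40 + 323·(-93) = 1).


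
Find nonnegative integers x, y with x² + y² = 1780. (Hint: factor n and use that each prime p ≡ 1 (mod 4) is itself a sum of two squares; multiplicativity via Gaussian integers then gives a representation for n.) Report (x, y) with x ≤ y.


Step 1: Factor n = 1780 = 2^2 · 5 · 89.
Step 2: Check the mod-4 condition on each prime factor: 2 = 2 (special); 5 ≡ 1 (mod 4), exponent 1; 89 ≡ 1 (mod 4), exponent 1.
All primes ≡ 3 (mod 4) appear to even exponent (or don't appear), so by the two-squares theorem n IS expressible as a sum of two squares.
Step 3: Build a representation. Group n = k² · m with k = 2 and m = 5 · 89 = 445 (a product of primes ≡ 1 (mod 4)); a representation of m scales to one of n via (k·x)² + (k·y)² = k²(x² + y²). Each prime p ≡ 1 (mod 4) is itself a sum of two squares; find a² by testing p − a² for a perfect square:
  5: 5 − 1² = 4 = 2² ⇒ 5 = 1² + 2².
  89: 89 − 1² = 88, 89 − 2² = 85, 89 − 3² = 80, 89 − 4² = 73, 89 − 5² = 64 = 8² ⇒ 89 = 5² + 8².
  Combine using the Brahmagupta–Fibonacci identity (a² + b²)(c² + d²) = (ac − bd)² + (ad + bc)² = (ac + bd)² + (ad − bc)²:
  5 · 89 = 445: from (1² + 2²)(5² + 8²), take (1·5 − 2·8, 1·8 + 2·5) = (5 − 16, 8 + 10) = (-11, 18); dropping signs (only squares matter) gives (11, 18); check 11² + 18² = 121 + 324 = 445 ✓.
  Scale by k = 2: (2·11, 2·18) = (22, 36).
Step 4: Order so x ≤ y and verify: 22² + 36² = 484 + 1296 = 1780 = n. ✓

n = 1780 = 22² + 36² (one valid representation with x ≤ y).


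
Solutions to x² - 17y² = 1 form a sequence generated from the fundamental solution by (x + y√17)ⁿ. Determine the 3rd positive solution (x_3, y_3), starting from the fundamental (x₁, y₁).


Step 1: Find the fundamental solution (x₁, y₁) of x² - 17y² = 1.
  Expand √17 as a continued fraction. a₀ = ⌊√17⌋ = 4; iterate m_{k+1} = d_k·a_k − m_k, d_{k+1} = (17 − m_{k+1}²)/d_k, a_{k+1} = ⌊(a₀ + m_{k+1})/d_{k+1}⌋ (starting m₀ = 0, d₀ = 1), with convergents p_k = a_k·p_{k-1} + p_{k-2}, q_k = a_k·q_{k-1} + q_{k-2} (p₋₁ = 1, q₋₁ = 0):
  k = 0: a₀ = 4; p₀/q₀ = 4/1; p₀² − 17·q₀² = 16 − 17 = -1.
  k = 1: m = 4, d = 1, a = ⌊(4 + 4)/1⌋ = 8; p/q = (8·4 + 1)/(8·1 + 0) = 33/8; p² − 17·q² = 1089 − 1088 = 1.
  The first convergent with p² − 17·q² = 1 gives the fundamental solution (x₁, y₁) = (33, 8).
Step 2: Apply the recurrence (x_{n+1}, y_{n+1}) = (x₁x_n + 17y₁y_n, x₁y_n + y₁x_n) repeatedly.
  From (x_1, y_1) = (33, 8): x_2 = 33·33 + 17·8·8 = 2177; y_2 = 33·8 + 8·33 = 528.
  From (x_2, y_2) = (2177, 528): x_3 = 33·2177 + 17·8·528 = 143649; y_3 = 33·528 + 8·2177 = 34840.
Step 3: Verify x_3² - 17·y_3² = 20635035201 - 20635035200 = 1 (should be 1). ✓

(x_1, y_1) = (33, 8); (x_3, y_3) = (143649, 34840).


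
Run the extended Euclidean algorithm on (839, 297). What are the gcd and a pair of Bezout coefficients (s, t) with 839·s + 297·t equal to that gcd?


Euclidean algorithm on (839, 297) — divide until remainder is 0:
  839 = 2 · 297 + 245
  297 = 1 · 245 + 52
  245 = 4 · 52 + 37
  52 = 1 · 37 + 15
  37 = 2 · 15 + 7
  15 = 2 · 7 + 1
  7 = 7 · 1 + 0
gcd(839, 297) = 1.
Track Bezout coefficients alongside the remainders: start with r₀ = 839 = a·1 + b·0 (s = 1, t = 0) and r₁ = 297 = a·0 + b·1 (s = 0, t = 1); each new remainder r_{k+1} = r_{k-1} − q_k·r_k inherits s_{k+1} = s_{k-1} − q_k·s_k, t_{k+1} = t_{k-1} − q_k·t_k, so r_k = a·s_k + b·t_k at every step:
  q = 2: r = 245, s = 1 − 2·0 = 1, t = 0 − 2·1 = -2  (check: 839·1 + 297·(-2) = 245)
  q = 1: r = 52, s = 0 − 1·1 = -1, t = 1 − 1·(-2) = 3  (check: 839·(-1) + 297·3 = 52)
  q = 4: r = 37, s = 1 − 4·(-1) = 5, t = -2 − 4·3 = -14  (check: 839·5 + 297·(-14) = 37)
  q = 1: r = 15, s = -1 − 1·5 = -6, t = 3 − 1·(-14) = 17  (check: 839·(-6) + 297·17 = 15)
  q = 2: r = 7, s = 5 − 2·(-6) = 17, t = -14 − 2·17 = -48  (check: 839·17 + 297·(-48) = 7)
  q = 2: r = 1, s = -6 − 2·17 = -40, t = 17 − 2·(-48) = 113  (check: 839·(-40) + 297·113 = 1)
The row with r = 1 (the gcd) gives the Bezout coefficients s = -40, t = 113.
Result: 839 · (-40) + 297 · (113) = 1.

gcd(839, 297) = 1; s = -40, t = 113 (check: 839·(-40) + 297·113 = 1).


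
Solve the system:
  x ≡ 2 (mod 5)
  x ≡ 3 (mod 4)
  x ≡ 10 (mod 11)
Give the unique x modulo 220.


Moduli 5, 4, 11 are pairwise coprime; by CRT there is a unique solution modulo M = 5 · 4 · 11 = 220.
Solve pairwise, accumulating the modulus:
  Start with x ≡ 2 (mod 5).
  Combine with x ≡ 3 (mod 4): since gcd(5, 4) = 1, we get a unique residue mod 20.
    Write x = 2 + 5·t and substitute into x ≡ 3 (mod 4): 5·t ≡ 3 − 2 = 1 (mod 4).
    Reduce coefficients mod 4: 1·t ≡ 1 (mod 4).
    So t ≡ 1 (mod 4).
    Then x = 2 + 5·1 = 7, valid modulo lcm(5, 4) = 20: x ≡ 7 (mod 20).
  Combine with x ≡ 10 (mod 11): since gcd(20, 11) = 1, we get a unique residue mod 220.
    Write x = 7 + 20·t and substitute into x ≡ 10 (mod 11): 20·t ≡ 10 − 7 = 3 (mod 11).
    Reduce coefficients mod 11: 9·t ≡ 3 (mod 11).
    The inverse of 9 mod 11 is 5 (since 9·5 = 45 = 4·11 + 1), so t ≡ 5·3 = 15 ≡ 4 (mod 11).
    Then x = 7 + 20·4 = 87, valid modulo lcm(20, 11) = 220: x ≡ 87 (mod 220).
Verify: 87 mod 5 = 2 ✓, 87 mod 4 = 3 ✓, 87 mod 11 = 10 ✓.

x ≡ 87 (mod 220).


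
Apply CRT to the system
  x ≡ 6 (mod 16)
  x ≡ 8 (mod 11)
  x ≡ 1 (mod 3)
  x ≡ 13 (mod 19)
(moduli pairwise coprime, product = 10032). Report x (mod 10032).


Product of moduli M = 16 · 11 · 3 · 19 = 10032.
Merge one congruence at a time:
  Start: x ≡ 6 (mod 16).
  Combine with x ≡ 8 (mod 11); new modulus lcm = 176.
    Write x = 6 + 16·t and substitute into x ≡ 8 (mod 11): 16·t ≡ 8 − 6 = 2 (mod 11).
    Reduce coefficients mod 11: 5·t ≡ 2 (mod 11).
    The inverse of 5 mod 11 is 9 (since 5·9 = 45 = 4·11 + 1), so t ≡ 9·2 = 18 ≡ 7 (mod 11).
    Then x = 6 + 16·7 = 118, valid modulo lcm(16, 11) = 176: x ≡ 118 (mod 176).
  Combine with x ≡ 1 (mod 3); new modulus lcm = 528.
    Write x = 118 + 176·t and substitute into x ≡ 1 (mod 3): 176·t ≡ 1 − 118 = -117 (mod 3).
    Reduce coefficients mod 3: 2·t ≡ 0 (mod 3).
    The inverse of 2 mod 3 is 2 (since 2·2 = 4 = 1·3 + 1), so t ≡ 2·0 = 0 ≡ 0 (mod 3).
    Then x = 118 + 176·0 = 118, valid modulo lcm(176, 3) = 528: x ≡ 118 (mod 528).
  Combine with x ≡ 13 (mod 19); new modulus lcm = 10032.
    Write x = 118 + 528·t and substitute into x ≡ 13 (mod 19): 528·t ≡ 13 − 118 = -105 (mod 19).
    Reduce coefficients mod 19: 15·t ≡ 9 (mod 19).
    The inverse of 15 mod 19 is 14 (since 15·14 = 210 = 11·19 + 1), so t ≡ 14·9 = 126 ≡ 12 (mod 19).
    Then x = 118 + 528·12 = 6454, valid modulo lcm(528, 19) = 10032: x ≡ 6454 (mod 10032).
Verify against each original: 6454 mod 16 = 6, 6454 mod 11 = 8, 6454 mod 3 = 1, 6454 mod 19 = 13.

x ≡ 6454 (mod 10032).


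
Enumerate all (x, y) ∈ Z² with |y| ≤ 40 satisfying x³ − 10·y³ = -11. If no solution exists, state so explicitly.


The equation is x³ - 10y³ = -11. For fixed y, x³ = 10·y³ − 11, so a solution requires the RHS to be a perfect cube.
Strategy: iterate y from -40 to 40, compute RHS = 10·y³ − 11, and check whether it is a (positive or negative) perfect cube.
Check small values of y:
  y = 0: RHS = -11 is not a perfect cube.
  y = 1: RHS = -1 = (-1)³ ⇒ x = -1 works.
  y = -1: RHS = -21 is not a perfect cube.
  y = 2: RHS = 69 is not a perfect cube.
  y = -2: RHS = -91 is not a perfect cube.
  y = 3: RHS = 259 is not a perfect cube.
  y = -3: RHS = -281 is not a perfect cube.
Continuing the search up to |y| = 40 finds no further solutions beyond those listed.
Collected solutions: (-1, 1).

Solutions (with |y| ≤ 40): (-1, 1).


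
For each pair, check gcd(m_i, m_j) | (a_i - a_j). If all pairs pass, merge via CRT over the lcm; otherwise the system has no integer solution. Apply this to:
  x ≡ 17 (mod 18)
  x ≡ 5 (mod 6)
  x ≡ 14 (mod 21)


Moduli 18, 6, 21 are not pairwise coprime, so CRT works modulo lcm(m_i) when all pairwise compatibility conditions hold.
Pairwise compatibility: gcd(m_i, m_j) must divide a_i - a_j for every pair.
Merge one congruence at a time:
  Start: x ≡ 17 (mod 18).
  Combine with x ≡ 5 (mod 6): gcd(18, 6) = 6; 5 - 17 = -12, which IS divisible by 6, so compatible.
    Write x = 17 + 18·t and substitute into x ≡ 5 (mod 6): 18·t ≡ 5 − 17 = -12 (mod 6).
    Divide the congruence (and modulus) by g = 6: 3·t ≡ -2 (mod 1).
    Modulo 1 every t works; take t = 0.
    Then x = 17 + 18·0 = 17, valid modulo lcm(18, 6) = 18: x ≡ 17 (mod 18).
  Combine with x ≡ 14 (mod 21): gcd(18, 21) = 3; 14 - 17 = -3, which IS divisible by 3, so compatible.
    Write x = 17 + 18·t and substitute into x ≡ 14 (mod 21): 18·t ≡ 14 − 17 = -3 (mod 21).
    Divide the congruence (and modulus) by g = 3: 6·t ≡ -1 (mod 7).
    Reduce coefficients mod 7: 6·t ≡ 6 (mod 7).
    The inverse of 6 mod 7 is 6 (since 6·6 = 36 = 5·7 + 1), so t ≡ 6·6 = 36 ≡ 1 (mod 7).
    Then x = 17 + 18·1 = 35, valid modulo lcm(18, 21) = 126: x ≡ 35 (mod 126).
Verify: 35 mod 18 = 17, 35 mod 6 = 5, 35 mod 21 = 14.

x ≡ 35 (mod 126).


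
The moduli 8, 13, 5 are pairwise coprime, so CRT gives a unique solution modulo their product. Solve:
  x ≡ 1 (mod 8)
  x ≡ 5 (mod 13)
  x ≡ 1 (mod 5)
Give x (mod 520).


Moduli 8, 13, 5 are pairwise coprime; by CRT there is a unique solution modulo M = 8 · 13 · 5 = 520.
Solve pairwise, accumulating the modulus:
  Start with x ≡ 1 (mod 8).
  Combine with x ≡ 5 (mod 13): since gcd(8, 13) = 1, we get a unique residue mod 104.
    Write x = 1 + 8·t and substitute into x ≡ 5 (mod 13): 8·t ≡ 5 − 1 = 4 (mod 13).
    The inverse of 8 mod 13 is 5 (since 8·5 = 40 = 3·13 + 1), so t ≡ 5·4 = 20 ≡ 7 (mod 13).
    Then x = 1 + 8·7 = 57, valid modulo lcm(8, 13) = 104: x ≡ 57 (mod 104).
  Combine with x ≡ 1 (mod 5): since gcd(104, 5) = 1, we get a unique residue mod 520.
    Write x = 57 + 104·t and substitute into x ≡ 1 (mod 5): 104·t ≡ 1 − 57 = -56 (mod 5).
    Reduce coefficients mod 5: 4·t ≡ 4 (mod 5).
    The inverse of 4 mod 5 is 4 (since 4·4 = 16 = 3·5 + 1), so t ≡ 4·4 = 16 ≡ 1 (mod 5).
    Then x = 57 + 104·1 = 161, valid modulo lcm(104, 5) = 520: x ≡ 161 (mod 520).
Verify: 161 mod 8 = 1 ✓, 161 mod 13 = 5 ✓, 161 mod 5 = 1 ✓.

x ≡ 161 (mod 520).


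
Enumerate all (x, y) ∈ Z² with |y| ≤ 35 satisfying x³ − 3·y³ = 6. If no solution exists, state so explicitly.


The equation is x³ - 3y³ = 6. For fixed y, x³ = 3·y³ + 6, so a solution requires the RHS to be a perfect cube.
Strategy: iterate y from -35 to 35, compute RHS = 3·y³ + 6, and check whether it is a (positive or negative) perfect cube.
Check small values of y:
  y = 0: RHS = 6 is not a perfect cube.
  y = 1: RHS = 9 is not a perfect cube.
  y = -1: RHS = 3 is not a perfect cube.
  y = 2: RHS = 30 is not a perfect cube.
  y = -2: RHS = -18 is not a perfect cube.
  y = 3: RHS = 87 is not a perfect cube.
  y = -3: RHS = -75 is not a perfect cube.
Continuing the search up to |y| = 35 finds no solutions either.
No (x, y) in the scanned range satisfies the equation.

No integer solutions with |y| ≤ 35.


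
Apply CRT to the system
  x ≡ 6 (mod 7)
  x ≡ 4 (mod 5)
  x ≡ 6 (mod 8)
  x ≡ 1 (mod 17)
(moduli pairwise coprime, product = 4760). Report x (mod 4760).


Product of moduli M = 7 · 5 · 8 · 17 = 4760.
Merge one congruence at a time:
  Start: x ≡ 6 (mod 7).
  Combine with x ≡ 4 (mod 5); new modulus lcm = 35.
    Write x = 6 + 7·t and substitute into x ≡ 4 (mod 5): 7·t ≡ 4 − 6 = -2 (mod 5).
    Reduce coefficients mod 5: 2·t ≡ 3 (mod 5).
    The inverse of 2 mod 5 is 3 (since 2·3 = 6 = 1·5 + 1), so t ≡ 3·3 = 9 ≡ 4 (mod 5).
    Then x = 6 + 7·4 = 34, valid modulo lcm(7, 5) = 35: x ≡ 34 (mod 35).
  Combine with x ≡ 6 (mod 8); new modulus lcm = 280.
    Write x = 34 + 35·t and substitute into x ≡ 6 (mod 8): 35·t ≡ 6 − 34 = -28 (mod 8).
    Reduce coefficients mod 8: 3·t ≡ 4 (mod 8).
    The inverse of 3 mod 8 is 3 (since 3·3 = 9 = 1·8 + 1), so t ≡ 3·4 = 12 ≡ 4 (mod 8).
    Then x = 34 + 35·4 = 174, valid modulo lcm(35, 8) = 280: x ≡ 174 (mod 280).
  Combine with x ≡ 1 (mod 17); new modulus lcm = 4760.
    Write x = 174 + 280·t and substitute into x ≡ 1 (mod 17): 280·t ≡ 1 − 174 = -173 (mod 17).
    Reduce coefficients mod 17: 8·t ≡ 14 (mod 17).
    The inverse of 8 mod 17 is 15 (since 8·15 = 120 = 7·17 + 1), so t ≡ 15·14 = 210 ≡ 6 (mod 17).
    Then x = 174 + 280·6 = 1854, valid modulo lcm(280, 17) = 4760: x ≡ 1854 (mod 4760).
Verify against each original: 1854 mod 7 = 6, 1854 mod 5 = 4, 1854 mod 8 = 6, 1854 mod 17 = 1.

x ≡ 1854 (mod 4760).


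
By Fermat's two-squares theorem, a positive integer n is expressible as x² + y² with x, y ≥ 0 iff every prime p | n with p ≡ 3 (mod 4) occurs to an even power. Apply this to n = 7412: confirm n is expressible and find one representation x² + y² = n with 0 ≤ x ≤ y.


Step 1: Factor n = 7412 = 2^2 · 17 · 109.
Step 2: Check the mod-4 condition on each prime factor: 2 = 2 (special); 17 ≡ 1 (mod 4), exponent 1; 109 ≡ 1 (mod 4), exponent 1.
All primes ≡ 3 (mod 4) appear to even exponent (or don't appear), so by the two-squares theorem n IS expressible as a sum of two squares.
Step 3: Build a representation. Group n = k² · m with k = 2 and m = 17 · 109 = 1853 (a product of primes ≡ 1 (mod 4)); a representation of m scales to one of n via (k·x)² + (k·y)² = k²(x² + y²). Each prime p ≡ 1 (mod 4) is itself a sum of two squares; find a² by testing p − a² for a perfect square:
  17: 17 − 1² = 16 = 4² ⇒ 17 = 1² + 4².
  109: 109 − 1² = 108, 109 − 2² = 105, 109 − 3² = 100 = 10² ⇒ 109 = 3² + 10².
  Combine using the Brahmagupta–Fibonacci identity (a² + b²)(c² + d²) = (ac − bd)² + (ad + bc)² = (ac + bd)² + (ad − bc)²:
  17 · 109 = 1853: from (1² + 4²)(3² + 10²), take (1·3 − 4·10, 1·10 + 4·3) = (3 − 40, 10 + 12) = (-37, 22); dropping signs (only squares matter) gives (37, 22); check 37² + 22² = 1369 + 484 = 1853 ✓.
  Scale by k = 2: (2·37, 2·22) = (74, 44).
Step 4: Order so x ≤ y and verify: 44² + 74² = 1936 + 5476 = 7412 = n. ✓

n = 7412 = 44² + 74² (one valid representation with x ≤ y).


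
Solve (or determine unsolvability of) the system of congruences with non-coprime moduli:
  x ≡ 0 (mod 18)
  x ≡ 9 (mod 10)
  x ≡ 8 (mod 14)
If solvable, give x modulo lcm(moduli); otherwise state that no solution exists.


Moduli 18, 10, 14 are not pairwise coprime, so CRT works modulo lcm(m_i) when all pairwise compatibility conditions hold.
Pairwise compatibility: gcd(m_i, m_j) must divide a_i - a_j for every pair.
Merge one congruence at a time:
  Start: x ≡ 0 (mod 18).
  Combine with x ≡ 9 (mod 10): gcd(18, 10) = 2, and 9 - 0 = 9 is NOT divisible by 2.
    ⇒ system is inconsistent (no integer solution).

No solution (the system is inconsistent).


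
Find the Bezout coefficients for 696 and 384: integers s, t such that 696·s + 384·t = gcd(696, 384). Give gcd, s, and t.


Euclidean algorithm on (696, 384) — divide until remainder is 0:
  696 = 1 · 384 + 312
  384 = 1 · 312 + 72
  312 = 4 · 72 + 24
  72 = 3 · 24 + 0
gcd(696, 384) = 24.
Track Bezout coefficients alongside the remainders: start with r₀ = 696 = a·1 + b·0 (s = 1, t = 0) and r₁ = 384 = a·0 + b·1 (s = 0, t = 1); each new remainder r_{k+1} = r_{k-1} − q_k·r_k inherits s_{k+1} = s_{k-1} − q_k·s_k, t_{k+1} = t_{k-1} − q_k·t_k, so r_k = a·s_k + b·t_k at every step:
  q = 1: r = 312, s = 1 − 1·0 = 1, t = 0 − 1·1 = -1  (check: 696·1 + 384·(-1) = 312)
  q = 1: r = 72, s = 0 − 1·1 = -1, t = 1 − 1·(-1) = 2  (check: 696·(-1) + 384·2 = 72)
  q = 4: r = 24, s = 1 − 4·(-1) = 5, t = -1 − 4·2 = -9  (check: 696·5 + 384·(-9) = 24)
The row with r = 24 (the gcd) gives the Bezout coefficients s = 5, t = -9.
Result: 696 · (5) + 384 · (-9) = 24.

gcd(696, 384) = 24; s = 5, t = -9 (check: 696·5 + 384·(-9) = 24).


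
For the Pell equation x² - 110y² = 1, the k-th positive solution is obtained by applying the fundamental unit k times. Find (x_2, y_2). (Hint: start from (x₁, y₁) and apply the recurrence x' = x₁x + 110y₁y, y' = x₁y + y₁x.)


Step 1: Find the fundamental solution (x₁, y₁) of x² - 110y² = 1.
  Expand √110 as a continued fraction. a₀ = ⌊√110⌋ = 10; iterate m_{k+1} = d_k·a_k − m_k, d_{k+1} = (110 − m_{k+1}²)/d_k, a_{k+1} = ⌊(a₀ + m_{k+1})/d_{k+1}⌋ (starting m₀ = 0, d₀ = 1), with convergents p_k = a_k·p_{k-1} + p_{k-2}, q_k = a_k·q_{k-1} + q_{k-2} (p₋₁ = 1, q₋₁ = 0):
  k = 0: a₀ = 10; p₀/q₀ = 10/1; p₀² − 110·q₀² = 100 − 110 = -10.
  k = 1: m = 10, d = 10, a = ⌊(10 + 10)/10⌋ = 2; p/q = (2·10 + 1)/(2·1 + 0) = 21/2; p² − 110·q² = 441 − 440 = 1.
  The first convergent with p² − 110·q² = 1 gives the fundamental solution (x₁, y₁) = (21, 2).
Step 2: Apply the recurrence (x_{n+1}, y_{n+1}) = (x₁x_n + 110y₁y_n, x₁y_n + y₁x_n) repeatedly.
  From (x_1, y_1) = (21, 2): x_2 = 21·21 + 110·2·2 = 881; y_2 = 21·2 + 2·21 = 84.
Step 3: Verify x_2² - 110·y_2² = 776161 - 776160 = 1 (should be 1). ✓

(x_1, y_1) = (21, 2); (x_2, y_2) = (881, 84).


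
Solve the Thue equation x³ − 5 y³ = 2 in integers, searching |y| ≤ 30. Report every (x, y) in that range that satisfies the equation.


The equation is x³ - 5y³ = 2. For fixed y, x³ = 5·y³ + 2, so a solution requires the RHS to be a perfect cube.
Strategy: iterate y from -30 to 30, compute RHS = 5·y³ + 2, and check whether it is a (positive or negative) perfect cube.
Check small values of y:
  y = 0: RHS = 2 is not a perfect cube.
  y = 1: RHS = 7 is not a perfect cube.
  y = -1: RHS = -3 is not a perfect cube.
  y = 2: RHS = 42 is not a perfect cube.
  y = -2: RHS = -38 is not a perfect cube.
  y = 3: RHS = 137 is not a perfect cube.
  y = -3: RHS = -133 is not a perfect cube.
Continuing the search up to |y| = 30 finds no solutions either.
No (x, y) in the scanned range satisfies the equation.

No integer solutions with |y| ≤ 30.


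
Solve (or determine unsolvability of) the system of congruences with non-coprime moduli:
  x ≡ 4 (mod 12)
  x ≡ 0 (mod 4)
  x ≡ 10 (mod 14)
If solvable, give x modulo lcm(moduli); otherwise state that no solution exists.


Moduli 12, 4, 14 are not pairwise coprime, so CRT works modulo lcm(m_i) when all pairwise compatibility conditions hold.
Pairwise compatibility: gcd(m_i, m_j) must divide a_i - a_j for every pair.
Merge one congruence at a time:
  Start: x ≡ 4 (mod 12).
  Combine with x ≡ 0 (mod 4): gcd(12, 4) = 4; 0 - 4 = -4, which IS divisible by 4, so compatible.
    Write x = 4 + 12·t and substitute into x ≡ 0 (mod 4): 12·t ≡ 0 − 4 = -4 (mod 4).
    Divide the congruence (and modulus) by g = 4: 3·t ≡ -1 (mod 1).
    Modulo 1 every t works; take t = 0.
    Then x = 4 + 12·0 = 4, valid modulo lcm(12, 4) = 12: x ≡ 4 (mod 12).
  Combine with x ≡ 10 (mod 14): gcd(12, 14) = 2; 10 - 4 = 6, which IS divisible by 2, so compatible.
    Write x = 4 + 12·t and substitute into x ≡ 10 (mod 14): 12·t ≡ 10 − 4 = 6 (mod 14).
    Divide the congruence (and modulus) by g = 2: 6·t ≡ 3 (mod 7).
    The inverse of 6 mod 7 is 6 (since 6·6 = 36 = 5·7 + 1), so t ≡ 6·3 = 18 ≡ 4 (mod 7).
    Then x = 4 + 12·4 = 52, valid modulo lcm(12, 14) = 84: x ≡ 52 (mod 84).
Verify: 52 mod 12 = 4, 52 mod 4 = 0, 52 mod 14 = 10.

x ≡ 52 (mod 84).


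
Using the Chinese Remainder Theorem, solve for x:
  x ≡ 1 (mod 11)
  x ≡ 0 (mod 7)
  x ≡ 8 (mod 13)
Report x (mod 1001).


Moduli 11, 7, 13 are pairwise coprime; by CRT there is a unique solution modulo M = 11 · 7 · 13 = 1001.
Solve pairwise, accumulating the modulus:
  Start with x ≡ 1 (mod 11).
  Combine with x ≡ 0 (mod 7): since gcd(11, 7) = 1, we get a unique residue mod 77.
    Write x = 1 + 11·t and substitute into x ≡ 0 (mod 7): 11·t ≡ 0 − 1 = -1 (mod 7).
    Reduce coefficients mod 7: 4·t ≡ 6 (mod 7).
    The inverse of 4 mod 7 is 2 (since 4·2 = 8 = 1·7 + 1), so t ≡ 2·6 = 12 ≡ 5 (mod 7).
    Then x = 1 + 11·5 = 56, valid modulo lcm(11, 7) = 77: x ≡ 56 (mod 77).
  Combine with x ≡ 8 (mod 13): since gcd(77, 13) = 1, we get a unique residue mod 1001.
    Write x = 56 + 77·t and substitute into x ≡ 8 (mod 13): 77·t ≡ 8 − 56 = -48 (mod 13).
    Reduce coefficients mod 13: 12·t ≡ 4 (mod 13).
    The inverse of 12 mod 13 is 12 (since 12·12 = 144 = 11·13 + 1), so t ≡ 12·4 = 48 ≡ 9 (mod 13).
    Then x = 56 + 77·9 = 749, valid modulo lcm(77, 13) = 1001: x ≡ 749 (mod 1001).
Verify: 749 mod 11 = 1 ✓, 749 mod 7 = 0 ✓, 749 mod 13 = 8 ✓.

x ≡ 749 (mod 1001).


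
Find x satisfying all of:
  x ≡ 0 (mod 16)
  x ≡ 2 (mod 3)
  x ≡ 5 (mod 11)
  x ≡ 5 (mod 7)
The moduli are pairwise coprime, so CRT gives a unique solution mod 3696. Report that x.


Product of moduli M = 16 · 3 · 11 · 7 = 3696.
Merge one congruence at a time:
  Start: x ≡ 0 (mod 16).
  Combine with x ≡ 2 (mod 3); new modulus lcm = 48.
    Write x = 0 + 16·t and substitute into x ≡ 2 (mod 3): 16·t ≡ 2 − 0 = 2 (mod 3).
    Reduce coefficients mod 3: 1·t ≡ 2 (mod 3).
    So t ≡ 2 (mod 3).
    Then x = 0 + 16·2 = 32, valid modulo lcm(16, 3) = 48: x ≡ 32 (mod 48).
  Combine with x ≡ 5 (mod 11); new modulus lcm = 528.
    Write x = 32 + 48·t and substitute into x ≡ 5 (mod 11): 48·t ≡ 5 − 32 = -27 (mod 11).
    Reduce coefficients mod 11: 4·t ≡ 6 (mod 11).
    The inverse of 4 mod 11 is 3 (since 4·3 = 12 = 1·11 + 1), so t ≡ 3·6 = 18 ≡ 7 (mod 11).
    Then x = 32 + 48·7 = 368, valid modulo lcm(48, 11) = 528: x ≡ 368 (mod 528).
  Combine with x ≡ 5 (mod 7); new modulus lcm = 3696.
    Write x = 368 + 528·t and substitute into x ≡ 5 (mod 7): 528·t ≡ 5 − 368 = -363 (mod 7).
    Reduce coefficients mod 7: 3·t ≡ 1 (mod 7).
    The inverse of 3 mod 7 is 5 (since 3·5 = 15 = 2·7 + 1), so t ≡ 5·1 = 5 ≡ 5 (mod 7).
    Then x = 368 + 528·5 = 3008, valid modulo lcm(528, 7) = 3696: x ≡ 3008 (mod 3696).
Verify against each original: 3008 mod 16 = 0, 3008 mod 3 = 2, 3008 mod 11 = 5, 3008 mod 7 = 5.

x ≡ 3008 (mod 3696).


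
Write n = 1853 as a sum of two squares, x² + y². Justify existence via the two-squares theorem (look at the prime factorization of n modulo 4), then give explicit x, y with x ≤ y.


Step 1: Factor n = 1853 = 17 · 109.
Step 2: Check the mod-4 condition on each prime factor: 17 ≡ 1 (mod 4), exponent 1; 109 ≡ 1 (mod 4), exponent 1.
All primes ≡ 3 (mod 4) appear to even exponent (or don't appear), so by the two-squares theorem n IS expressible as a sum of two squares.
Step 3: Build a representation. Here n = 17 · 109 is a product of primes ≡ 1 (mod 4). Each prime p ≡ 1 (mod 4) is itself a sum of two squares; find a² by testing p − a² for a perfect square:
  17: 17 − 1² = 16 = 4² ⇒ 17 = 1² + 4².
  109: 109 − 1² = 108, 109 − 2² = 105, 109 − 3² = 100 = 10² ⇒ 109 = 3² + 10².
  Combine using the Brahmagupta–Fibonacci identity (a² + b²)(c² + d²) = (ac − bd)² + (ad + bc)² = (ac + bd)² + (ad − bc)²:
  17 · 109 = 1853: from (1² + 4²)(3² + 10²), take (1·3 − 4·10, 1·10 + 4·3) = (3 − 40, 10 + 12) = (-37, 22); dropping signs (only squares matter) gives (37, 22); check 37² + 22² = 1369 + 484 = 1853 ✓.
Step 4: Order so x ≤ y and verify: 22² + 37² = 484 + 1369 = 1853 = n. ✓

n = 1853 = 22² + 37² (one valid representation with x ≤ y).


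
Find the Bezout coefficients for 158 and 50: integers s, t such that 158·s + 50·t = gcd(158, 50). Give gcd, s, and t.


Euclidean algorithm on (158, 50) — divide until remainder is 0:
  158 = 3 · 50 + 8
  50 = 6 · 8 + 2
  8 = 4 · 2 + 0
gcd(158, 50) = 2.
Track Bezout coefficients alongside the remainders: start with r₀ = 158 = a·1 + b·0 (s = 1, t = 0) and r₁ = 50 = a·0 + b·1 (s = 0, t = 1); each new remainder r_{k+1} = r_{k-1} − q_k·r_k inherits s_{k+1} = s_{k-1} − q_k·s_k, t_{k+1} = t_{k-1} − q_k·t_k, so r_k = a·s_k + b·t_k at every step:
  q = 3: r = 8, s = 1 − 3·0 = 1, t = 0 − 3·1 = -3  (check: 158·1 + 50·(-3) = 8)
  q = 6: r = 2, s = 0 − 6·1 = -6, t = 1 − 6·(-3) = 19  (check: 158·(-6) + 50·19 = 2)
The row with r = 2 (the gcd) gives the Bezout coefficients s = -6, t = 19.
Result: 158 · (-6) + 50 · (19) = 2.

gcd(158, 50) = 2; s = -6, t = 19 (check: 158·(-6) + 50·19 = 2).


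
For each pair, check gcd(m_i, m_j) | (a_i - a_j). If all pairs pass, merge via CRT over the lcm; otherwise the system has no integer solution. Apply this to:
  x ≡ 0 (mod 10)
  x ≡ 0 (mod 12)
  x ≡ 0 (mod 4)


Moduli 10, 12, 4 are not pairwise coprime, so CRT works modulo lcm(m_i) when all pairwise compatibility conditions hold.
Pairwise compatibility: gcd(m_i, m_j) must divide a_i - a_j for every pair.
Merge one congruence at a time:
  Start: x ≡ 0 (mod 10).
  Combine with x ≡ 0 (mod 12): gcd(10, 12) = 2; 0 - 0 = 0, which IS divisible by 2, so compatible.
    Write x = 0 + 10·t and substitute into x ≡ 0 (mod 12): 10·t ≡ 0 − 0 = 0 (mod 12).
    Divide the congruence (and modulus) by g = 2: 5·t ≡ 0 (mod 6).
    The inverse of 5 mod 6 is 5 (since 5·5 = 25 = 4·6 + 1), so t ≡ 5·0 = 0 ≡ 0 (mod 6).
    Then x = 0 + 10·0 = 0, valid modulo lcm(10, 12) = 60: x ≡ 0 (mod 60).
  Combine with x ≡ 0 (mod 4): gcd(60, 4) = 4; 0 - 0 = 0, which IS divisible by 4, so compatible.
    Write x = 0 + 60·t and substitute into x ≡ 0 (mod 4): 60·t ≡ 0 − 0 = 0 (mod 4).
    Divide the congruence (and modulus) by g = 4: 15·t ≡ 0 (mod 1).
    Modulo 1 every t works; take t = 0.
    Then x = 0 + 60·0 = 0, valid modulo lcm(60, 4) = 60: x ≡ 0 (mod 60).
Verify: 0 mod 10 = 0, 0 mod 12 = 0, 0 mod 4 = 0.

x ≡ 0 (mod 60).


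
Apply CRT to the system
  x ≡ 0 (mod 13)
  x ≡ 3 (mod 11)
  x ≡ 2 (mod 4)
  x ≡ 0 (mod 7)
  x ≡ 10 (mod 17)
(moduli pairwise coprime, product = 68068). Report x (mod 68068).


Product of moduli M = 13 · 11 · 4 · 7 · 17 = 68068.
Merge one congruence at a time:
  Start: x ≡ 0 (mod 13).
  Combine with x ≡ 3 (mod 11); new modulus lcm = 143.
    Write x = 0 + 13·t and substitute into x ≡ 3 (mod 11): 13·t ≡ 3 − 0 = 3 (mod 11).
    Reduce coefficients mod 11: 2·t ≡ 3 (mod 11).
    The inverse of 2 mod 11 is 6 (since 2·6 = 12 = 1·11 + 1), so t ≡ 6·3 = 18 ≡ 7 (mod 11).
    Then x = 0 + 13·7 = 91, valid modulo lcm(13, 11) = 143: x ≡ 91 (mod 143).
  Combine with x ≡ 2 (mod 4); new modulus lcm = 572.
    Write x = 91 + 143·t and substitute into x ≡ 2 (mod 4): 143·t ≡ 2 − 91 = -89 (mod 4).
    Reduce coefficients mod 4: 3·t ≡ 3 (mod 4).
    The inverse of 3 mod 4 is 3 (since 3·3 = 9 = 2·4 + 1), so t ≡ 3·3 = 9 ≡ 1 (mod 4).
    Then x = 91 + 143·1 = 234, valid modulo lcm(143, 4) = 572: x ≡ 234 (mod 572).
  Combine with x ≡ 0 (mod 7); new modulus lcm = 4004.
    Write x = 234 + 572·t and substitute into x ≡ 0 (mod 7): 572·t ≡ 0 − 234 = -234 (mod 7).
    Reduce coefficients mod 7: 5·t ≡ 4 (mod 7).
    The inverse of 5 mod 7 is 3 (since 5·3 = 15 = 2·7 + 1), so t ≡ 3·4 = 12 ≡ 5 (mod 7).
    Then x = 234 + 572·5 = 3094, valid modulo lcm(572, 7) = 4004: x ≡ 3094 (mod 4004).
  Combine with x ≡ 10 (mod 17); new modulus lcm = 68068.
    Write x = 3094 + 4004·t and substitute into x ≡ 10 (mod 17): 4004·t ≡ 10 − 3094 = -3084 (mod 17).
    Reduce coefficients mod 17: 9·t ≡ 10 (mod 17).
    The inverse of 9 mod 17 is 2 (since 9·2 = 18 = 1·17 + 1), so t ≡ 2·10 = 20 ≡ 3 (mod 17).
    Then x = 3094 + 4004·3 = 15106, valid modulo lcm(4004, 17) = 68068: x ≡ 15106 (mod 68068).
Verify against each original: 15106 mod 13 = 0, 15106 mod 11 = 3, 15106 mod 4 = 2, 15106 mod 7 = 0, 15106 mod 17 = 10.

x ≡ 15106 (mod 68068).


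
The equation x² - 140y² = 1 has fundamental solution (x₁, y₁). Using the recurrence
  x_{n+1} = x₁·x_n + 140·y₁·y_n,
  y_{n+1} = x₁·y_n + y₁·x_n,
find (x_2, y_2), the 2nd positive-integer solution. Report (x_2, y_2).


Step 1: Find the fundamental solution (x₁, y₁) of x² - 140y² = 1.
  Expand √140 as a continued fraction. a₀ = ⌊√140⌋ = 11; iterate m_{k+1} = d_k·a_k − m_k, d_{k+1} = (140 − m_{k+1}²)/d_k, a_{k+1} = ⌊(a₀ + m_{k+1})/d_{k+1}⌋ (starting m₀ = 0, d₀ = 1), with convergents p_k = a_k·p_{k-1} + p_{k-2}, q_k = a_k·q_{k-1} + q_{k-2} (p₋₁ = 1, q₋₁ = 0):
  k = 0: a₀ = 11; p₀/q₀ = 11/1; p₀² − 140·q₀² = 121 − 140 = -19.
  k = 1: m = 11, d = 19, a = ⌊(11 + 11)/19⌋ = 1; p/q = (1·11 + 1)/(1·1 + 0) = 12/1; p² − 140·q² = 144 − 140 = 4.
  k = 2: m = 8, d = 4, a = ⌊(11 + 8)/4⌋ = 4; p/q = (4·12 + 11)/(4·1 + 1) = 59/5; p² − 140·q² = 3481 − 3500 = -19.
  k = 3: m = 8, d = 19, a = ⌊(11 + 8)/19⌋ = 1; p/q = (1·59 + 12)/(1·5 + 1) = 71/6; p² − 140·q² = 5041 − 5040 = 1.
  The first convergent with p² − 140·q² = 1 gives the fundamental solution (x₁, y₁) = (71, 6).
Step 2: Apply the recurrence (x_{n+1}, y_{n+1}) = (x₁x_n + 140y₁y_n, x₁y_n + y₁x_n) repeatedly.
  From (x_1, y_1) = (71, 6): x_2 = 71·71 + 140·6·6 = 10081; y_2 = 71·6 + 6·71 = 852.
Step 3: Verify x_2² - 140·y_2² = 101626561 - 101626560 = 1 (should be 1). ✓

(x_1, y_1) = (71, 6); (x_2, y_2) = (10081, 852).


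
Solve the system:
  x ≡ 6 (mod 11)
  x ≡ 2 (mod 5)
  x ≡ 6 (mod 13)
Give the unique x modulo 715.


Moduli 11, 5, 13 are pairwise coprime; by CRT there is a unique solution modulo M = 11 · 5 · 13 = 715.
Solve pairwise, accumulating the modulus:
  Start with x ≡ 6 (mod 11).
  Combine with x ≡ 2 (mod 5): since gcd(11, 5) = 1, we get a unique residue mod 55.
    Write x = 6 + 11·t and substitute into x ≡ 2 (mod 5): 11·t ≡ 2 − 6 = -4 (mod 5).
    Reduce coefficients mod 5: 1·t ≡ 1 (mod 5).
    So t ≡ 1 (mod 5).
    Then x = 6 + 11·1 = 17, valid modulo lcm(11, 5) = 55: x ≡ 17 (mod 55).
  Combine with x ≡ 6 (mod 13): since gcd(55, 13) = 1, we get a unique residue mod 715.
    Write x = 17 + 55·t and substitute into x ≡ 6 (mod 13): 55·t ≡ 6 − 17 = -11 (mod 13).
    Reduce coefficients mod 13: 3·t ≡ 2 (mod 13).
    The inverse of 3 mod 13 is 9 (since 3·9 = 27 = 2·13 + 1), so t ≡ 9·2 = 18 ≡ 5 (mod 13).
    Then x = 17 + 55·5 = 292, valid modulo lcm(55, 13) = 715: x ≡ 292 (mod 715).
Verify: 292 mod 11 = 6 ✓, 292 mod 5 = 2 ✓, 292 mod 13 = 6 ✓.

x ≡ 292 (mod 715).
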